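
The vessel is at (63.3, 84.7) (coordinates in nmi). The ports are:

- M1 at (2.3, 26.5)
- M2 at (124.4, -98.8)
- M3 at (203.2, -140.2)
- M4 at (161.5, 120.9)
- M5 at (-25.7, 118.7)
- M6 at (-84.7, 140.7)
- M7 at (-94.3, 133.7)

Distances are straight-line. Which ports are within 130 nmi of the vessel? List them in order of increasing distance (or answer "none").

Distances from (63.3, 84.7):
M1: 84.3 nmi
M2: 193.4 nmi
M3: 264.9 nmi
M4: 104.7 nmi
M5: 95.3 nmi
M6: 158.2 nmi
M7: 165.0 nmi
Threshold 130 nmi: M1 (84.3 nmi), M5 (95.3 nmi), M4 (104.7 nmi) are within range.

M1, M5, M4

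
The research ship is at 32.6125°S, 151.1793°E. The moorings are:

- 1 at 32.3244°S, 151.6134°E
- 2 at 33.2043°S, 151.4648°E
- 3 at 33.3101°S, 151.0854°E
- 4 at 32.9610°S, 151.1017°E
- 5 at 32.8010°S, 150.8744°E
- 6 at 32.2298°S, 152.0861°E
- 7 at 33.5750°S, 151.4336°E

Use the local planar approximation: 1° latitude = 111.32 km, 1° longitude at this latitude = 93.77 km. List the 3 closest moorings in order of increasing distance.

Distances from 32.6125°S, 151.1793°E:
1: 51.8219 km
2: 71.1110 km
3: 78.1544 km
4: 39.4715 km
5: 35.4646 km
6: 95.1060 km
7: 109.7669 km
Sorted: 5 (35.4646 km) < 4 (39.4715 km) < 1 (51.8219 km) < 2 (71.1110 km) < 3 (78.1544 km) < …

5, 4, 1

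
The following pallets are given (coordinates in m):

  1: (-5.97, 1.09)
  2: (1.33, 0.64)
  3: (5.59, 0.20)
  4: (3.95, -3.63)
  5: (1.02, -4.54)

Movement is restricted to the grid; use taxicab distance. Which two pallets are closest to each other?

Pairwise distances:
1–2: 7.75 m
1–3: 12.45 m
1–4: 14.64 m
1–5: 12.62 m
2–3: 4.70 m
2–4: 6.89 m
2–5: 5.49 m
3–4: 5.47 m
3–5: 9.31 m
4–5: 3.84 m
Closest pair: 4–5 at 3.84 m.

4 and 5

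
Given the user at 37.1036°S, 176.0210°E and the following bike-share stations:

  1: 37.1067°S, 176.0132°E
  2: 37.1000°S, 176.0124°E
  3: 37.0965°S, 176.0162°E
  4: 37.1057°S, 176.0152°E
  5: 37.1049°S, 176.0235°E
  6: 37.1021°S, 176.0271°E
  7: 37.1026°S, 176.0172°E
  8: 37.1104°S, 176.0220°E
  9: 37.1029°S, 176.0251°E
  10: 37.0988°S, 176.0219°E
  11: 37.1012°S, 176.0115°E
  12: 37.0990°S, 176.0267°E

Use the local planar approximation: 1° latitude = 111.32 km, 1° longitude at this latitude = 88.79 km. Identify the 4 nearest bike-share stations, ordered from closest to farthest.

Distances from 37.1036°S, 176.0210°E:
1: √((-0.0031·111.32)² + (-0.0078·88.79)²) = √(0.119088 + 0.479642) = 0.7738 km
2: √((0.0036·111.32)² + (-0.0086·88.79)²) = √(0.160602 + 0.583076) = 0.8624 km
3: √((0.0071·111.32)² + (-0.0048·88.79)²) = √(0.624688 + 0.181640) = 0.8980 km
4: √((-0.0021·111.32)² + (-0.0058·88.79)²) = √(0.054649 + 0.265206) = 0.5656 km
5: √((-0.0013·111.32)² + (0.0025·88.79)²) = √(0.020943 + 0.049273) = 0.2650 km
6: √((0.0015·111.32)² + (0.0061·88.79)²) = √(0.027882 + 0.293351) = 0.5668 km
7: √((0.0010·111.32)² + (-0.0038·88.79)²) = √(0.012392 + 0.113840) = 0.3553 km
8: √((-0.0068·111.32)² + (0.0010·88.79)²) = √(0.573013 + 0.007884) = 0.7622 km
9: √((0.0007·111.32)² + (0.0041·88.79)²) = √(0.006072 + 0.132524) = 0.3723 km
10: √((0.0048·111.32)² + (0.0009·88.79)²) = √(0.285515 + 0.006386) = 0.5403 km
11: √((0.0024·111.32)² + (-0.0095·88.79)²) = √(0.071379 + 0.711501) = 0.8848 km
12: √((0.0046·111.32)² + (0.0057·88.79)²) = √(0.262218 + 0.256140) = 0.7200 km
Sorted: 5 (0.2650 km) < 7 (0.3553 km) < 9 (0.3723 km) < 10 (0.5403 km) < 4 (0.5656 km) < 6 (0.5668 km) < …

5, 7, 9, 10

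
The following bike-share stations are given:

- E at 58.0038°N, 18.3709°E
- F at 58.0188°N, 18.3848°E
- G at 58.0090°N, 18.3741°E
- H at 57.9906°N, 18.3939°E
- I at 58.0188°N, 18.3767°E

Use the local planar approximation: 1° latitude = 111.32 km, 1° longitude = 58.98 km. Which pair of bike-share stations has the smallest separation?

Pairwise distances:
F–I: √((0.0000·111.32)² + (-0.0081·58.98)²) = √(0.000000 + 0.228234) = 0.4777 km
E–G: √((0.0052·111.32)² + (0.0032·58.98)²) = √(0.335084 + 0.035621) = 0.6089 km
G–I: √((0.0098·111.32)² + (0.0026·58.98)²) = √(1.190141 + 0.023516) = 1.1017 km
F–G: √((-0.0098·111.32)² + (-0.0107·58.98)²) = √(1.190141 + 0.398270) = 1.2603 km
E–I: √((0.0150·111.32)² + (0.0058·58.98)²) = √(2.788232 + 0.117021) = 1.7045 km
E–F: √((0.0150·111.32)² + (0.0139·58.98)²) = √(2.788232 + 0.672108) = 1.8602 km
E–H: √((-0.0132·111.32)² + (0.0230·58.98)²) = √(2.159207 + 1.840201) = 1.9999 km
G–H: √((-0.0184·111.32)² + (0.0198·58.98)²) = √(4.195484 + 1.363766) = 2.3578 km
F–H: √((-0.0282·111.32)² + (0.0091·58.98)²) = √(9.854727 + 0.288066) = 3.1848 km
H–I: √((0.0282·111.32)² + (-0.0172·58.98)²) = √(9.854727 + 1.029121) = 3.2991 km
Closest pair: F–I at 0.4777 km.

F and I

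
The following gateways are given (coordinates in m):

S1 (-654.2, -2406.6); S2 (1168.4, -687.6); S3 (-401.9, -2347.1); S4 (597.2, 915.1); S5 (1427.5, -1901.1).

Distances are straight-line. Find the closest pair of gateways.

Pairwise distances:
S1–S3: 259.2 m
S2–S5: 1240.9 m
S2–S4: 1701.4 m
S3–S5: 1883.0 m
S1–S5: 2142.2 m
S2–S3: 2284.7 m
S1–S2: 2505.4 m
S4–S5: 2936.0 m
S3–S4: 3411.8 m
S1–S4: 3549.6 m
Closest pair: S1–S3 at 259.2 m.

S1 and S3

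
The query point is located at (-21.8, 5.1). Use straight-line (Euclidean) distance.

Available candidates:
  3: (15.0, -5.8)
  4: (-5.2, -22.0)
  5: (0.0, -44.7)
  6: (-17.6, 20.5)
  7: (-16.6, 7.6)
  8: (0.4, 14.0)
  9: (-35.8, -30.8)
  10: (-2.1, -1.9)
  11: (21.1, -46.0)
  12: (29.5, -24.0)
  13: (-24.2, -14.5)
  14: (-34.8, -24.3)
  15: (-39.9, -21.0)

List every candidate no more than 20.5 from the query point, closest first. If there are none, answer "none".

7, 6, 13

Distances from (-21.8, 5.1):
3: √((36.8)² + (-10.9)²) = √(1354.2400 + 118.8100) = 38.38
4: √((16.6)² + (-27.1)²) = √(275.5600 + 734.4100) = 31.78
5: √((21.8)² + (-49.8)²) = √(475.2400 + 2480.0400) = 54.36
6: √((4.2)² + (15.4)²) = √(17.6400 + 237.1600) = 15.96
7: √((5.2)² + (2.5)²) = √(27.0400 + 6.2500) = 5.77
8: √((22.2)² + (8.9)²) = √(492.8400 + 79.2100) = 23.92
9: √((-14.0)² + (-35.9)²) = √(196.0000 + 1288.8100) = 38.53
10: √((19.7)² + (-7.0)²) = √(388.0900 + 49.0000) = 20.91
11: √((42.9)² + (-51.1)²) = √(1840.4100 + 2611.2100) = 66.72
12: √((51.3)² + (-29.1)²) = √(2631.6900 + 846.8100) = 58.98
13: √((-2.4)² + (-19.6)²) = √(5.7600 + 384.1600) = 19.75
14: √((-13.0)² + (-29.4)²) = √(169.0000 + 864.3600) = 32.15
15: √((-18.1)² + (-26.1)²) = √(327.6100 + 681.2100) = 31.76
Threshold 20.5: 7 (5.77), 6 (15.96), 13 (19.75) are within range.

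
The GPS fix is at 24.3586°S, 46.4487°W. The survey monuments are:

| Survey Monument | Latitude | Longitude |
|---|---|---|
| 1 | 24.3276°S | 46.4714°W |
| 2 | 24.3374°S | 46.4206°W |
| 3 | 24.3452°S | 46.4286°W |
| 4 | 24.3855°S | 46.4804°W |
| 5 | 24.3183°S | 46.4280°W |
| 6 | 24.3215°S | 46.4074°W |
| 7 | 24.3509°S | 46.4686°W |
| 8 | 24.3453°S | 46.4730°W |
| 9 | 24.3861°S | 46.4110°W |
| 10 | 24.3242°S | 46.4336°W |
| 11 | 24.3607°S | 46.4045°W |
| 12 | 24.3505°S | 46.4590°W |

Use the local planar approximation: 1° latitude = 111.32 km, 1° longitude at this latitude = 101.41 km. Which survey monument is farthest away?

Distances from 24.3586°S, 46.4487°W:
1: √((0.0310·111.32)² + (-0.0227·101.41)²) = √(11.908849 + 5.299236) = 4.1483 km
2: √((0.0212·111.32)² + (0.0281·101.41)²) = √(5.569524 + 8.120340) = 3.7000 km
3: √((0.0134·111.32)² + (0.0201·101.41)²) = √(2.225133 + 4.154834) = 2.5259 km
4: √((-0.0269·111.32)² + (-0.0317·101.41)²) = √(8.967078 + 10.334277) = 4.3933 km
5: √((0.0403·111.32)² + (0.0207·101.41)²) = √(20.125955 + 4.406586) = 4.9530 km
6: √((0.0371·111.32)² + (0.0413·101.41)²) = √(17.056669 + 17.541296) = 5.8820 km
7: √((0.0077·111.32)² + (-0.0199·101.41)²) = √(0.734730 + 4.072562) = 2.1926 km
8: √((0.0133·111.32)² + (-0.0243·101.41)²) = √(2.192046 + 6.072592) = 2.8748 km
9: √((-0.0275·111.32)² + (0.0377·101.41)²) = √(9.371558 + 14.616529) = 4.8978 km
10: √((0.0344·111.32)² + (0.0151·101.41)²) = √(14.664366 + 2.344852) = 4.1242 km
11: √((-0.0021·111.32)² + (0.0442·101.41)²) = √(0.054649 + 20.091211) = 4.4884 km
12: √((0.0081·111.32)² + (-0.0103·101.41)²) = √(0.813048 + 1.091028) = 1.3799 km
Maximum: 6 at 5.8820 km.

6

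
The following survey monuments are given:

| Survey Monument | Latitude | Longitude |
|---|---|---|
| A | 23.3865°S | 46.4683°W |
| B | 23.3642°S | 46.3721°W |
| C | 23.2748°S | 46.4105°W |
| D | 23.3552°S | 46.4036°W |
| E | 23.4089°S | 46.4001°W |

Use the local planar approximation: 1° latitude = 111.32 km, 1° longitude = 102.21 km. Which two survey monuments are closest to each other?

B and D

Pairwise distances:
B–D: 3.3719 km
B–E: 5.7403 km
D–E: 5.9886 km
A–E: 7.4033 km
A–D: 7.4748 km
C–D: 8.9779 km
A–B: 10.1411 km
B–C: 10.6980 km
A–C: 13.7665 km
C–E: 14.9658 km
Closest pair: B–D at 3.3719 km.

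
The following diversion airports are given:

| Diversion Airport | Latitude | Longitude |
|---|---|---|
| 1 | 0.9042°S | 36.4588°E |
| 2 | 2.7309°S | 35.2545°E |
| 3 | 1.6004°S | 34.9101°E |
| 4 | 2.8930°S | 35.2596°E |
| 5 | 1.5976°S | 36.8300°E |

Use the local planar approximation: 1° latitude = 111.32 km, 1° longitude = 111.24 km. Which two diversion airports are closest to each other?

Pairwise distances:
1–2: √((-1.8267·111.32)² + (-1.2043·111.24)²) = √(41350.508338 + 17946.978110) = 243.5108 km
1–3: √((-0.6962·111.32)² + (-1.5487·111.24)²) = √(6006.402521 + 29679.498416) = 188.9071 km
1–4: √((-1.9888·111.32)² + (-1.1992·111.24)²) = √(49014.956091 + 17795.295335) = 258.4768 km
1–5: √((-0.6934·111.32)² + (0.3712·111.24)²) = √(5958.186182 + 1705.053048) = 87.5399 km
2–3: √((1.1305·111.32)² + (-0.3444·111.24)²) = √(15837.532850 + 1467.737012) = 131.5495 km
2–4: √((-0.1621·111.32)² + (0.0051·111.24)²) = √(325.621014 + 0.321857) = 18.0539 km
2–5: √((1.1333·111.32)² + (1.5755·111.24)²) = √(15916.082179 + 30715.583884) = 215.9437 km
3–4: √((-1.2926·111.32)² + (0.3495·111.24)²) = √(20704.974430 + 1511.528431) = 149.0520 km
3–5: √((0.0028·111.32)² + (1.9199·111.24)²) = √(0.097154 + 45612.006507) = 213.5699 km
4–5: √((1.2954·111.32)² + (1.5704·111.24)²) = √(20794.772851 + 30517.048898) = 226.5211 km
Closest pair: 2–4 at 18.0539 km.

2 and 4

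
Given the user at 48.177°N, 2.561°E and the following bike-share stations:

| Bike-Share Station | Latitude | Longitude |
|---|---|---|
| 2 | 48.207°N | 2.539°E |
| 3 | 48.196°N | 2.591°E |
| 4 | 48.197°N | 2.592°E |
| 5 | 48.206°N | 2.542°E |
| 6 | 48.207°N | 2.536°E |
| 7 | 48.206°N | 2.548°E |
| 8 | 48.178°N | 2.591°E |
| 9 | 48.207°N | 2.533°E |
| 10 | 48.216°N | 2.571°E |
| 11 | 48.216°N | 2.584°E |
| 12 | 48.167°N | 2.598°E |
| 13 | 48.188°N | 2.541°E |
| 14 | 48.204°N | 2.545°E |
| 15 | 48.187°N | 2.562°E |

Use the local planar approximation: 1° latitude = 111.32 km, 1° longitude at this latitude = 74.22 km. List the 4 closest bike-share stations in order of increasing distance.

Distances from 48.177°N, 2.561°E:
2: 3.717 km
3: 3.071 km
4: 3.202 km
5: 3.523 km
6: 3.820 km
7: 3.369 km
8: 2.229 km
9: 3.933 km
10: 4.404 km
11: 4.665 km
12: 2.963 km
13: 1.924 km
14: 3.232 km
15: 1.116 km
Sorted: 15 (1.116 km) < 13 (1.924 km) < 8 (2.229 km) < 12 (2.963 km) < 3 (3.071 km) < 4 (3.202 km) < …

15, 13, 8, 12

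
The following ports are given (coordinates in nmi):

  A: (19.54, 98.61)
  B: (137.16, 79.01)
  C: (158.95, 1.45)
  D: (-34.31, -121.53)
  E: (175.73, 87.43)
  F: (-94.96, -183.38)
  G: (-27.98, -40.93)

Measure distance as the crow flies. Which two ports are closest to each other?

B and E

Pairwise distances:
B–E: √((38.57)² + (8.42)²) = √(1487.6449 + 70.8964) = 39.48 nmi
B–C: √((21.79)² + (-77.56)²) = √(474.8041 + 6015.5536) = 80.56 nmi
D–G: √((6.33)² + (80.60)²) = √(40.0689 + 6496.3600) = 80.85 nmi
D–F: √((-60.65)² + (-61.85)²) = √(3678.4225 + 3825.4225) = 86.62 nmi
C–E: √((16.78)² + (85.98)²) = √(281.5684 + 7392.5604) = 87.60 nmi
A–B: √((117.62)² + (-19.60)²) = √(13834.4644 + 384.1600) = 119.24 nmi
A–G: √((-47.52)² + (-139.54)²) = √(2258.1504 + 19471.4116) = 147.41 nmi
A–E: √((156.19)² + (-11.18)²) = √(24395.3161 + 124.9924) = 156.59 nmi
F–G: √((66.98)² + (142.45)²) = √(4486.3204 + 20292.0025) = 157.41 nmi
A–C: √((139.41)² + (-97.16)²) = √(19435.1481 + 9440.0656) = 169.93 nmi
C–G: √((-186.93)² + (-42.38)²) = √(34942.8249 + 1796.0644) = 191.67 nmi
B–G: √((-165.14)² + (-119.94)²) = √(27271.2196 + 14385.6036) = 204.10 nmi
A–D: √((-53.85)² + (-220.14)²) = √(2899.8225 + 48461.6196) = 226.63 nmi
C–D: √((-193.26)² + (-122.98)²) = √(37349.4276 + 15124.0804) = 229.07 nmi
E–G: √((-203.71)² + (-128.36)²) = √(41497.7641 + 16476.2896) = 240.78 nmi
B–D: √((-171.47)² + (-200.54)²) = √(29401.9609 + 40216.2916) = 263.85 nmi
D–E: √((210.04)² + (208.96)²) = √(44116.8016 + 43664.2816) = 296.28 nmi
A–F: √((-114.50)² + (-281.99)²) = √(13110.2500 + 79518.3601) = 304.35 nmi
C–F: √((-253.91)² + (-184.83)²) = √(64470.2881 + 34162.1289) = 314.06 nmi
B–F: √((-232.12)² + (-262.39)²) = √(53879.6944 + 68848.5121) = 350.33 nmi
E–F: √((-270.69)² + (-270.81)²) = √(73273.0761 + 73338.0561) = 382.90 nmi
Closest pair: B–E at 39.48 nmi.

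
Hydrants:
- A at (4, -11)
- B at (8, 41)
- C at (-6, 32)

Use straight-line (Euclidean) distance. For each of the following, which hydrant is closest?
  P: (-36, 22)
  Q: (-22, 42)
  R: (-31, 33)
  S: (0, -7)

P at (-36, 22):
  A: √((40)² + (-33)²) = √(1600.000 + 1089.000) = 51.9
  B: √((44)² + (19)²) = √(1936.000 + 361.000) = 47.9
  C: √((30)² + (10)²) = √(900.000 + 100.000) = 31.6
  → nearest: C (31.6)
Q at (-22, 42):
  A: √((26)² + (-53)²) = √(676.000 + 2809.000) = 59.0
  B: √((30)² + (-1)²) = √(900.000 + 1.000) = 30.0
  C: √((16)² + (-10)²) = √(256.000 + 100.000) = 18.9
  → nearest: C (18.9)
R at (-31, 33):
  A: √((35)² + (-44)²) = √(1225.000 + 1936.000) = 56.2
  B: √((39)² + (8)²) = √(1521.000 + 64.000) = 39.8
  C: √((25)² + (-1)²) = √(625.000 + 1.000) = 25.0
  → nearest: C (25.0)
S at (0, -7):
  A: √((4)² + (-4)²) = √(16.000 + 16.000) = 5.7
  B: √((8)² + (48)²) = √(64.000 + 2304.000) = 48.7
  C: √((-6)² + (39)²) = √(36.000 + 1521.000) = 39.5
  → nearest: A (5.7)

P→C; Q→C; R→C; S→A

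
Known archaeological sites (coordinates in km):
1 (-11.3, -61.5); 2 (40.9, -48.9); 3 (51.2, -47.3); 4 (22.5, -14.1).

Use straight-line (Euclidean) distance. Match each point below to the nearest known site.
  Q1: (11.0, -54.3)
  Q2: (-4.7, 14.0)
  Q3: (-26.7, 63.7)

Q1→1; Q2→4; Q3→4

Q1 at (11.0, -54.3):
  1: √((-22.3)² + (-7.2)²) = √(497.290 + 51.840) = 23.4 km
  2: √((29.9)² + (5.4)²) = √(894.010 + 29.160) = 30.4 km
  3: √((40.2)² + (7.0)²) = √(1616.040 + 49.000) = 40.8 km
  4: √((11.5)² + (40.2)²) = √(132.250 + 1616.040) = 41.8 km
  → nearest: 1 (23.4 km)
Q2 at (-4.7, 14.0):
  1: √((-6.6)² + (-75.5)²) = √(43.560 + 5700.250) = 75.8 km
  2: √((45.6)² + (-62.9)²) = √(2079.360 + 3956.410) = 77.7 km
  3: √((55.9)² + (-61.3)²) = √(3124.810 + 3757.690) = 83.0 km
  4: √((27.2)² + (-28.1)²) = √(739.840 + 789.610) = 39.1 km
  → nearest: 4 (39.1 km)
Q3 at (-26.7, 63.7):
  1: √((15.4)² + (-125.2)²) = √(237.160 + 15675.040) = 126.1 km
  2: √((67.6)² + (-112.6)²) = √(4569.760 + 12678.760) = 131.3 km
  3: √((77.9)² + (-111.0)²) = √(6068.410 + 12321.000) = 135.6 km
  4: √((49.2)² + (-77.8)²) = √(2420.640 + 6052.840) = 92.1 km
  → nearest: 4 (92.1 km)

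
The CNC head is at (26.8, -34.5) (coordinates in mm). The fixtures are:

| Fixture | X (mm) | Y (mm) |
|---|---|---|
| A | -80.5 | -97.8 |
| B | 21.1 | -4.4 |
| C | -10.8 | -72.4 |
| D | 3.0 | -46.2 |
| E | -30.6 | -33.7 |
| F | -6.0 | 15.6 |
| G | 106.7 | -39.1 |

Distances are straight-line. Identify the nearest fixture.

D

Distances from (26.8, -34.5):
A: 124.6 mm
B: 30.6 mm
C: 53.4 mm
D: 26.5 mm
E: 57.4 mm
F: 59.9 mm
G: 80.0 mm
Minimum: D at 26.5 mm.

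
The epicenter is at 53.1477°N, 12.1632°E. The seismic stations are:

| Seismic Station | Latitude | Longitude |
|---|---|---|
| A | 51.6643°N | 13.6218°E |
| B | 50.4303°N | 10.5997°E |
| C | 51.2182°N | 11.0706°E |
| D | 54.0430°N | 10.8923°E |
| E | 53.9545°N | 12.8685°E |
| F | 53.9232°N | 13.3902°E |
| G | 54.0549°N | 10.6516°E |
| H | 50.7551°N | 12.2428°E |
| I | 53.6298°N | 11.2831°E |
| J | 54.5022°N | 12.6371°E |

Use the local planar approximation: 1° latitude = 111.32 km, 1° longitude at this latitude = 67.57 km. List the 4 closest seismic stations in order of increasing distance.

I, E, F, D

Distances from 53.1477°N, 12.1632°E:
A: √((-1.4834·111.32)² + (1.4586·67.57)²) = √(27268.606487 + 9713.600912) = 192.3076 km
B: √((-2.7174·111.32)² + (-1.5635·67.57)²) = √(91506.835641 + 11161.012872) = 320.4182 km
C: √((-1.9295·111.32)² + (-1.0926·67.57)²) = √(46135.577489 + 5450.423271) = 227.1255 km
D: √((0.8953·111.32)² + (-1.2709·67.57)²) = √(9933.071562 + 7374.466333) = 131.5581 km
E: √((0.8068·111.32)² + (0.7053·67.57)²) = √(8066.370658 + 2271.201182) = 101.6739 km
F: √((0.7755·111.32)² + (1.2270·67.57)²) = √(7452.637537 + 6873.801132) = 119.6931 km
G: √((0.9072·111.32)² + (-1.5116·67.57)²) = √(10198.879918 + 10432.336917) = 143.6357 km
H: √((-2.3926·111.32)² + (0.0796·67.57)²) = √(70939.249920 + 28.929037) = 266.3985 km
I: √((0.4821·111.32)² + (-0.8801·67.57)²) = √(2880.186817 + 3536.485484) = 80.1041 km
J: √((1.3545·111.32)² + (0.4739·67.57)²) = √(22735.494995 + 1025.371531) = 154.1456 km
Sorted: I (80.1041 km) < E (101.6739 km) < F (119.6931 km) < D (131.5581 km) < G (143.6357 km) < J (154.1456 km) < …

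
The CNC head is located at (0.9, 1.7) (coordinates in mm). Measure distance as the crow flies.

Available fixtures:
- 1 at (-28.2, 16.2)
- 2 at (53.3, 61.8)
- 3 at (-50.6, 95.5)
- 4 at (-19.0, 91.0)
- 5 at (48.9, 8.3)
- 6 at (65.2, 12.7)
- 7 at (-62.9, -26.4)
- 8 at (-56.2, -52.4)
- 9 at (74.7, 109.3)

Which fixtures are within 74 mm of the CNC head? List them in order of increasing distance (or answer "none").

1, 5, 6, 7

Distances from (0.9, 1.7):
1: 32.5 mm
2: 79.7 mm
3: 107.0 mm
4: 91.5 mm
5: 48.5 mm
6: 65.2 mm
7: 69.7 mm
8: 78.7 mm
9: 130.5 mm
Threshold 74 mm: 1 (32.5 mm), 5 (48.5 mm), 6 (65.2 mm), 7 (69.7 mm) are within range.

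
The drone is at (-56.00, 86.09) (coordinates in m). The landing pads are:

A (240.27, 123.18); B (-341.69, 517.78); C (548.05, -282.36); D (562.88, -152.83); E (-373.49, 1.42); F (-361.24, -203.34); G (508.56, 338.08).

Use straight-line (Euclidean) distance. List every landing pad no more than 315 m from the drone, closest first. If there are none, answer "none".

Distances from (-56.00, 86.09):
A: √((296.27)² + (37.09)²) = √(87775.9129 + 1375.6681) = 298.58 m
B: √((-285.69)² + (431.69)²) = √(81618.7761 + 186356.2561) = 517.66 m
C: √((604.05)² + (-368.45)²) = √(364876.4025 + 135755.4025) = 707.55 m
D: √((618.88)² + (-238.92)²) = √(383012.4544 + 57082.7664) = 663.40 m
E: √((-317.49)² + (-84.67)²) = √(100799.9001 + 7169.0089) = 328.59 m
F: √((-305.24)² + (-289.43)²) = √(93171.4576 + 83769.7249) = 420.64 m
G: √((564.56)² + (251.99)²) = √(318727.9936 + 63498.9601) = 618.25 m
Threshold 315 m: A (298.58 m) is within range.

A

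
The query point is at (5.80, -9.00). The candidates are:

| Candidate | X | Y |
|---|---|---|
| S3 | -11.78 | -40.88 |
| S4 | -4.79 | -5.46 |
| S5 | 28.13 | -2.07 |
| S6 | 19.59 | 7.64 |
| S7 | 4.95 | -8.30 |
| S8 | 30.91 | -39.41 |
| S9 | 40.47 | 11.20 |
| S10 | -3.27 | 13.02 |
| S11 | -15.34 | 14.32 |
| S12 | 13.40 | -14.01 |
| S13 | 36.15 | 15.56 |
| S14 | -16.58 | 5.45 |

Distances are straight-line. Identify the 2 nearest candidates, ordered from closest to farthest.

Distances from (5.80, -9.00):
S3: √((-17.58)² + (-31.88)²) = √(309.0564 + 1016.3344) = 36.41
S4: √((-10.59)² + (3.54)²) = √(112.1481 + 12.5316) = 11.17
S5: √((22.33)² + (6.93)²) = √(498.6289 + 48.0249) = 23.38
S6: √((13.79)² + (16.64)²) = √(190.1641 + 276.8896) = 21.61
S7: √((-0.85)² + (0.70)²) = √(0.7225 + 0.4900) = 1.10
S8: √((25.11)² + (-30.41)²) = √(630.5121 + 924.7681) = 39.44
S9: √((34.67)² + (20.20)²) = √(1202.0089 + 408.0400) = 40.13
S10: √((-9.07)² + (22.02)²) = √(82.2649 + 484.8804) = 23.81
S11: √((-21.14)² + (23.32)²) = √(446.8996 + 543.8224) = 31.48
S12: √((7.60)² + (-5.01)²) = √(57.7600 + 25.1001) = 9.10
S13: √((30.35)² + (24.56)²) = √(921.1225 + 603.1936) = 39.04
S14: √((-22.38)² + (14.45)²) = √(500.8644 + 208.8025) = 26.64
Sorted: S7 (1.10) < S12 (9.10) < S4 (11.17) < S6 (21.61) < …

S7, S12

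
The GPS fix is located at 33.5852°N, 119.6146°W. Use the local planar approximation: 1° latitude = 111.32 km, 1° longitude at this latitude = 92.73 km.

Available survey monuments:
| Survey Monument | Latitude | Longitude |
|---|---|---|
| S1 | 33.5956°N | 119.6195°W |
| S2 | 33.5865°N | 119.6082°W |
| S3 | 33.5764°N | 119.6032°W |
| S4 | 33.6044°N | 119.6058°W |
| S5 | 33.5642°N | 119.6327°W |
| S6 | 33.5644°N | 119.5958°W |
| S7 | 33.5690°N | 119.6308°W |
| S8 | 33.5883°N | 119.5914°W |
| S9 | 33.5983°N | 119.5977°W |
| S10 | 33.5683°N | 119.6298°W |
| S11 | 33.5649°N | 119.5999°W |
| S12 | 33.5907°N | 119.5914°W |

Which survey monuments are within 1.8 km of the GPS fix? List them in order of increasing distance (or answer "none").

S2, S1, S3

Distances from 33.5852°N, 119.6146°W:
S1: √((0.0104·111.32)² + (-0.0049·92.73)²) = √(1.340334 + 0.206458) = 1.2437 km
S2: √((0.0013·111.32)² + (0.0064·92.73)²) = √(0.020943 + 0.352209) = 0.6109 km
S3: √((-0.0088·111.32)² + (0.0114·92.73)²) = √(0.959648 + 1.117507) = 1.4412 km
S4: √((0.0192·111.32)² + (0.0088·92.73)²) = √(4.568239 + 0.665895) = 2.2878 km
S5: √((-0.0210·111.32)² + (-0.0181·92.73)²) = √(5.464935 + 2.817070) = 2.8778 km
S6: √((-0.0208·111.32)² + (0.0188·92.73)²) = √(5.361336 + 3.039179) = 2.8984 km
S7: √((-0.0162·111.32)² + (-0.0162·92.73)²) = √(3.252194 + 2.256683) = 2.3471 km
S8: √((0.0031·111.32)² + (0.0232·92.73)²) = √(0.119088 + 4.628247) = 2.1788 km
S9: √((0.0131·111.32)² + (0.0169·92.73)²) = √(2.126616 + 2.455918) = 2.1407 km
S10: √((-0.0169·111.32)² + (-0.0152·92.73)²) = √(3.539320 + 1.986679) = 2.3507 km
S11: √((-0.0203·111.32)² + (0.0147·92.73)²) = √(5.106678 + 1.858126) = 2.6391 km
S12: √((0.0055·111.32)² + (0.0232·92.73)²) = √(0.374862 + 4.628247) = 2.2368 km
Threshold 1.8 km: S2 (0.6109 km), S1 (1.2437 km), S3 (1.4412 km) are within range.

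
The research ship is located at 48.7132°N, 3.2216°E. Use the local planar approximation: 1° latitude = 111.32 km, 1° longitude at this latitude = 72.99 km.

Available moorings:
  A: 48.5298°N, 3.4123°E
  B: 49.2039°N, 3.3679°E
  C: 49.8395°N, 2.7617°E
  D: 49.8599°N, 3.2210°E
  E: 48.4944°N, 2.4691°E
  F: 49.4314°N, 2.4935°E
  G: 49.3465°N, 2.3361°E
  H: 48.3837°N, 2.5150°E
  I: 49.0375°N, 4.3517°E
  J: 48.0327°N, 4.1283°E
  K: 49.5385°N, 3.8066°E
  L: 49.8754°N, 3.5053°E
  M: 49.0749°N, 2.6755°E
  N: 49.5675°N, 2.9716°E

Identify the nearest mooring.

Distances from 48.7132°N, 3.2216°E:
A: √((-0.1834·111.32)² + (0.1907·72.99)²) = √(416.816649 + 193.743934) = 24.7095 km
B: √((0.4907·111.32)² + (0.1463·72.99)²) = √(2983.860472 + 114.029017) = 55.6587 km
C: √((1.1263·111.32)² + (-0.4599·72.99)²) = √(15720.073184 + 1126.817405) = 129.7956 km
D: √((1.1467·111.32)² + (-0.0006·72.99)²) = √(16294.686914 + 0.001918) = 127.6507 km
E: √((-0.2188·111.32)² + (-0.7525·72.99)²) = √(593.254486 + 3016.752879) = 60.0833 km
F: √((0.7182·111.32)² + (-0.7281·72.99)²) = √(6392.006338 + 2824.286755) = 96.0015 km
G: √((0.6333·111.32)² + (-0.8855·72.99)²) = √(4970.102797 + 4177.378800) = 95.6425 km
H: √((-0.3295·111.32)² + (-0.7066·72.99)²) = √(1345.417998 + 2659.953187) = 63.2880 km
I: √((0.3243·111.32)² + (1.1301·72.99)²) = √(1303.287688 + 6803.940031) = 90.0401 km
J: √((-0.6805·111.32)² + (0.9067·72.99)²) = √(5738.556401 + 4379.796768) = 100.5900 km
K: √((0.8253·111.32)² + (0.5850·72.99)²) = √(8440.537147 + 1823.217411) = 101.3102 km
L: √((1.1622·111.32)² + (0.2837·72.99)²) = √(16738.176286 + 428.790741) = 131.0228 km
M: √((0.3617·111.32)² + (-0.5461·72.99)²) = √(1621.225451 + 1588.806765) = 56.6571 km
N: √((0.8543·111.32)² + (-0.2500·72.99)²) = √(9044.138576 + 332.971256) = 96.8355 km
Minimum: A at 24.7095 km.

A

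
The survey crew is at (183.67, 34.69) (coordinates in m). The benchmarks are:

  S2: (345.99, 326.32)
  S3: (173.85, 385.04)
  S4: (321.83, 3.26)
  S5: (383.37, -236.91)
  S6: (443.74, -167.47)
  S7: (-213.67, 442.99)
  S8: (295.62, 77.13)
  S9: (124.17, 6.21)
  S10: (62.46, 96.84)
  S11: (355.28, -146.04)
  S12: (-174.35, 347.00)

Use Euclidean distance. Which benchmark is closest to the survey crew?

Distances from (183.67, 34.69):
S2: 333.76 m
S3: 350.49 m
S4: 141.69 m
S5: 337.12 m
S6: 329.40 m
S7: 569.73 m
S8: 119.72 m
S9: 65.96 m
S10: 136.21 m
S11: 249.23 m
S12: 475.10 m
Minimum: S9 at 65.96 m.

S9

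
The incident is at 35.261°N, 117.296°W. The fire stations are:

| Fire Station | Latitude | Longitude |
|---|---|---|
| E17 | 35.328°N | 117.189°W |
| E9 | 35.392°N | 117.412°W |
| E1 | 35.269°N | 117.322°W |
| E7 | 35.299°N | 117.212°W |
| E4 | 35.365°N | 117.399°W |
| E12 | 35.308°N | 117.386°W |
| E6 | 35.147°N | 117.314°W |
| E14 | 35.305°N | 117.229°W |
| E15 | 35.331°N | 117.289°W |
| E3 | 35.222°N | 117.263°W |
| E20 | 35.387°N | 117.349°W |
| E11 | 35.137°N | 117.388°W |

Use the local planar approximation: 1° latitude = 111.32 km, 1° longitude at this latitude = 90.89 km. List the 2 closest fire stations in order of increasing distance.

Distances from 35.261°N, 117.296°W:
E17: √((0.067·111.32)² + (0.107·90.89)²) = √(55.62833 + 94.58010) = 12.256 km
E9: √((0.131·111.32)² + (-0.116·90.89)²) = √(212.66156 + 111.15991) = 17.995 km
E1: √((0.008·111.32)² + (-0.026·90.89)²) = √(0.79310 + 5.58443) = 2.525 km
E7: √((0.038·111.32)² + (0.084·90.89)²) = √(17.89425 + 58.28956) = 8.728 km
E4: √((0.104·111.32)² + (-0.103·90.89)²) = √(134.03341 + 87.64087) = 14.889 km
E12: √((0.047·111.32)² + (-0.090·90.89)²) = √(27.37424 + 66.91404) = 9.710 km
E6: √((-0.114·111.32)² + (-0.018·90.89)²) = √(161.04828 + 2.67656) = 12.796 km
E14: √((0.044·111.32)² + (0.067·90.89)²) = √(23.99119 + 37.08359) = 7.815 km
E15: √((0.070·111.32)² + (0.007·90.89)²) = √(60.72150 + 0.40479) = 7.818 km
E3: √((-0.039·111.32)² + (0.033·90.89)²) = √(18.84845 + 8.99622) = 5.277 km
E20: √((0.126·111.32)² + (-0.053·90.89)²) = √(196.73765 + 23.20513) = 14.830 km
E11: √((-0.124·111.32)² + (-0.092·90.89)²) = √(190.54158 + 69.92104) = 16.139 km
Sorted: E1 (2.525 km) < E3 (5.277 km) < E14 (7.815 km) < E15 (7.818 km) < …

E1, E3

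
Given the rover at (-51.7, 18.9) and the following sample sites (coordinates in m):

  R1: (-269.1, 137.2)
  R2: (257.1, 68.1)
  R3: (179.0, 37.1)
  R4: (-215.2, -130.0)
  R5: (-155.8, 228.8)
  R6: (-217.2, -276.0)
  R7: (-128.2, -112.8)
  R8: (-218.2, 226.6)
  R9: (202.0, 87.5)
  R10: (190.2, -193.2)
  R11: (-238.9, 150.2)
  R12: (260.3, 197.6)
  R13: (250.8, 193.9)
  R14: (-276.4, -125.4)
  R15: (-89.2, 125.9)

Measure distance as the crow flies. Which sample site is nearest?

Distances from (-51.7, 18.9):
R1: 247.5 m
R2: 312.7 m
R3: 231.4 m
R4: 221.1 m
R5: 234.3 m
R6: 338.2 m
R7: 152.3 m
R8: 266.2 m
R9: 262.8 m
R10: 321.7 m
R11: 228.7 m
R12: 359.6 m
R13: 349.5 m
R14: 267.0 m
R15: 113.4 m
Minimum: R15 at 113.4 m.

R15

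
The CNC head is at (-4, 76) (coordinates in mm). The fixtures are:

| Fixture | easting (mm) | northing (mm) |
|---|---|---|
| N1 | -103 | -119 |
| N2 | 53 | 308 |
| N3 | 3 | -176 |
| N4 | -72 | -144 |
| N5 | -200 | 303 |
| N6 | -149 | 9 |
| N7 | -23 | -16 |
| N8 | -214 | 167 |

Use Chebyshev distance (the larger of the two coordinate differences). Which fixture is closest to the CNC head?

N7

Distances from (-4, 76):
N1: max(|-99|, |-195|) = 195 mm
N2: max(|57|, |232|) = 232 mm
N3: max(|7|, |-252|) = 252 mm
N4: max(|-68|, |-220|) = 220 mm
N5: max(|-196|, |227|) = 227 mm
N6: max(|-145|, |-67|) = 145 mm
N7: max(|-19|, |-92|) = 92 mm
N8: max(|-210|, |91|) = 210 mm
Minimum: N7 at 92 mm.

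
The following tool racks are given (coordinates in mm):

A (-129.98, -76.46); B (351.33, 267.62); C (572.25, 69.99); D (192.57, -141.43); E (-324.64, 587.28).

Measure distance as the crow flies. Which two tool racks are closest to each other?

Pairwise distances:
A–B: √((481.31)² + (344.08)²) = √(231659.3161 + 118391.0464) = 591.65 mm
A–C: √((702.23)² + (146.45)²) = √(493126.9729 + 21447.6025) = 717.34 mm
A–D: √((322.55)² + (-64.97)²) = √(104038.5025 + 4221.1009) = 329.03 mm
A–E: √((-194.66)² + (663.74)²) = √(37892.5156 + 440550.7876) = 691.70 mm
B–C: √((220.92)² + (-197.63)²) = √(48805.6464 + 39057.6169) = 296.42 mm
B–D: √((-158.76)² + (-409.05)²) = √(25204.7376 + 167321.9025) = 438.78 mm
B–E: √((-675.97)² + (319.66)²) = √(456935.4409 + 102182.5156) = 747.74 mm
C–D: √((-379.68)² + (-211.42)²) = √(144156.9024 + 44698.4164) = 434.57 mm
C–E: √((-896.89)² + (517.29)²) = √(804411.6721 + 267588.9441) = 1035.37 mm
D–E: √((-517.21)² + (728.71)²) = √(267506.1841 + 531018.2641) = 893.60 mm
Closest pair: B–C at 296.42 mm.

B and C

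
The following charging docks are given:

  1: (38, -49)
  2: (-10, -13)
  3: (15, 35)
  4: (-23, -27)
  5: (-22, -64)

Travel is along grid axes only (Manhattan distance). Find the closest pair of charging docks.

Pairwise distances:
1–2: |-48| + |36| = 48 + 36 = 84
1–3: |-23| + |84| = 23 + 84 = 107
1–4: |-61| + |22| = 61 + 22 = 83
1–5: |-60| + |-15| = 60 + 15 = 75
2–3: |25| + |48| = 25 + 48 = 73
2–4: |-13| + |-14| = 13 + 14 = 27
2–5: |-12| + |-51| = 12 + 51 = 63
3–4: |-38| + |-62| = 38 + 62 = 100
3–5: |-37| + |-99| = 37 + 99 = 136
4–5: |1| + |-37| = 1 + 37 = 38
Closest pair: 2–4 at 27.

2 and 4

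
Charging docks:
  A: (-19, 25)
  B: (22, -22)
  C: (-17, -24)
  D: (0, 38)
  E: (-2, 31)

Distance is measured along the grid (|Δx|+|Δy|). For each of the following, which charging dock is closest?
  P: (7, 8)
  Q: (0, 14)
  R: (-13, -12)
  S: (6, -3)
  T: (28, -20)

P at (7, 8):
  A: |-26| + |17| = 26 + 17 = 43
  B: |15| + |-30| = 15 + 30 = 45
  C: |-24| + |-32| = 24 + 32 = 56
  D: |-7| + |30| = 7 + 30 = 37
  E: |-9| + |23| = 9 + 23 = 32
  → nearest: E (32)
Q at (0, 14):
  A: |-19| + |11| = 19 + 11 = 30
  B: |22| + |-36| = 22 + 36 = 58
  C: |-17| + |-38| = 17 + 38 = 55
  D: |0| + |24| = 0 + 24 = 24
  E: |-2| + |17| = 2 + 17 = 19
  → nearest: E (19)
R at (-13, -12):
  A: |-6| + |37| = 6 + 37 = 43
  B: |35| + |-10| = 35 + 10 = 45
  C: |-4| + |-12| = 4 + 12 = 16
  D: |13| + |50| = 13 + 50 = 63
  E: |11| + |43| = 11 + 43 = 54
  → nearest: C (16)
S at (6, -3):
  A: |-25| + |28| = 25 + 28 = 53
  B: |16| + |-19| = 16 + 19 = 35
  C: |-23| + |-21| = 23 + 21 = 44
  D: |-6| + |41| = 6 + 41 = 47
  E: |-8| + |34| = 8 + 34 = 42
  → nearest: B (35)
T at (28, -20):
  A: |-47| + |45| = 47 + 45 = 92
  B: |-6| + |-2| = 6 + 2 = 8
  C: |-45| + |-4| = 45 + 4 = 49
  D: |-28| + |58| = 28 + 58 = 86
  E: |-30| + |51| = 30 + 51 = 81
  → nearest: B (8)

P→E; Q→E; R→C; S→B; T→B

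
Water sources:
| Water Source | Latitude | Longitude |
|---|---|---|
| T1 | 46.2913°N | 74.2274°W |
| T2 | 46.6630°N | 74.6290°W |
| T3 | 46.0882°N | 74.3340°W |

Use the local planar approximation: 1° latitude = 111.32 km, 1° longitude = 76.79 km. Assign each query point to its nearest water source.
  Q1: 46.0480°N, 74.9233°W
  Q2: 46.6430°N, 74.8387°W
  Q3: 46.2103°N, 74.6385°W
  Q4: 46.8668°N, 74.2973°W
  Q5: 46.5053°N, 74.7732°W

Q1→T3; Q2→T2; Q3→T3; Q4→T2; Q5→T2

Q1 at 46.0480°N, 74.9233°W:
  T1: 59.9098 km
  T2: 72.0954 km
  T3: 45.4731 km
  → nearest: T3 (45.4731 km)
Q2 at 46.6430°N, 74.8387°W:
  T1: 61.1257 km
  T2: 16.2560 km
  T3: 72.9134 km
  → nearest: T2 (16.2560 km)
Q3 at 46.2103°N, 74.6385°W:
  T1: 32.8309 km
  T2: 50.3998 km
  T3: 27.0461 km
  → nearest: T3 (27.0461 km)
Q4 at 46.8668°N, 74.2973°W:
  T1: 64.2891 km
  T2: 34.1099 km
  T3: 86.7196 km
  → nearest: T2 (34.1099 km)
Q5 at 46.5053°N, 74.7732°W:
  T1: 48.2092 km
  T2: 20.7557 km
  T3: 57.3877 km
  → nearest: T2 (20.7557 km)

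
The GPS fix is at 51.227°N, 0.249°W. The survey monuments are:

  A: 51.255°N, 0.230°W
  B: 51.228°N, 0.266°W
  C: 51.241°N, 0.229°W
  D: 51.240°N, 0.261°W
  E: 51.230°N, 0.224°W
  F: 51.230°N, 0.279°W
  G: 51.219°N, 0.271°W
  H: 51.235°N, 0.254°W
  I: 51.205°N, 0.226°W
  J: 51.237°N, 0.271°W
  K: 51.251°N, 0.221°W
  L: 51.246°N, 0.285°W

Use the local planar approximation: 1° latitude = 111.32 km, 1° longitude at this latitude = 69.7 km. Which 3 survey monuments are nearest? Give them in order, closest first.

Distances from 51.227°N, 0.249°W:
A: √((0.028·111.32)² + (0.019·69.7)²) = √(9.71544 + 1.75377) = 3.387 km
B: √((0.001·111.32)² + (-0.017·69.7)²) = √(0.01239 + 1.40399) = 1.190 km
C: √((0.014·111.32)² + (0.020·69.7)²) = √(2.42886 + 1.94324) = 2.091 km
D: √((0.013·111.32)² + (-0.012·69.7)²) = √(2.09427 + 0.69956) = 1.671 km
E: √((0.003·111.32)² + (0.025·69.7)²) = √(0.11153 + 3.03631) = 1.774 km
F: √((0.003·111.32)² + (-0.030·69.7)²) = √(0.11153 + 4.37228) = 2.118 km
G: √((-0.008·111.32)² + (-0.022·69.7)²) = √(0.79310 + 2.35132) = 1.773 km
H: √((0.008·111.32)² + (-0.005·69.7)²) = √(0.79310 + 0.12145) = 0.956 km
I: √((-0.022·111.32)² + (0.023·69.7)²) = √(5.99780 + 2.56993) = 2.927 km
J: √((0.010·111.32)² + (-0.022·69.7)²) = √(1.23921 + 2.35132) = 1.895 km
K: √((0.024·111.32)² + (0.028·69.7)²) = √(7.13787 + 3.80874) = 3.309 km
L: √((0.019·111.32)² + (-0.036·69.7)²) = √(4.47356 + 6.29608) = 3.282 km
Sorted: H (0.956 km) < B (1.190 km) < D (1.671 km) < G (1.773 km) < E (1.774 km) < …

H, B, D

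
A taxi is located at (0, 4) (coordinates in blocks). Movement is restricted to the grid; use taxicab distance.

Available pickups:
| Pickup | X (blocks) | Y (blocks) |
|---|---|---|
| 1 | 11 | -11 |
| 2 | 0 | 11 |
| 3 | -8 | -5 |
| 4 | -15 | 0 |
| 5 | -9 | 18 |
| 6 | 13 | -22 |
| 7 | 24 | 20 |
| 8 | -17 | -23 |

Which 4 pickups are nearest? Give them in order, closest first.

2, 3, 4, 5

Distances from (0, 4):
1: |11| + |-15| = 11 + 15 = 26 blocks
2: |0| + |7| = 0 + 7 = 7 blocks
3: |-8| + |-9| = 8 + 9 = 17 blocks
4: |-15| + |-4| = 15 + 4 = 19 blocks
5: |-9| + |14| = 9 + 14 = 23 blocks
6: |13| + |-26| = 13 + 26 = 39 blocks
7: |24| + |16| = 24 + 16 = 40 blocks
8: |-17| + |-27| = 17 + 27 = 44 blocks
Sorted: 2 (7 blocks) < 3 (17 blocks) < 4 (19 blocks) < 5 (23 blocks) < 1 (26 blocks) < 6 (39 blocks) < …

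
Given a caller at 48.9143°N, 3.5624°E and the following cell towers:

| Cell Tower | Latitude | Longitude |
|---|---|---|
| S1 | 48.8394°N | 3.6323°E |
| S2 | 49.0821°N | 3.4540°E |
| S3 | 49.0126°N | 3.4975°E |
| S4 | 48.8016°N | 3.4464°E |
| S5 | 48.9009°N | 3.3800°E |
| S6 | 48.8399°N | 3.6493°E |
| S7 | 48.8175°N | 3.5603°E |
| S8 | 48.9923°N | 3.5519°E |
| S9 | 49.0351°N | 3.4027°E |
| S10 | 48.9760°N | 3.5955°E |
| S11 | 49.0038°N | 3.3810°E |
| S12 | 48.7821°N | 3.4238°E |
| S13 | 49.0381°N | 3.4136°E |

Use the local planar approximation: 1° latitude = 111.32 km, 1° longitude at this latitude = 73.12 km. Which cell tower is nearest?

S10

Distances from 48.9143°N, 3.5624°E:
S1: √((-0.0749·111.32)² + (0.0699·73.12)²) = √(69.520043 + 26.123221) = 9.7797 km
S2: √((0.1678·111.32)² + (-0.1084·73.12)²) = √(348.923571 + 62.824773) = 20.2916 km
S3: √((0.0983·111.32)² + (-0.0649·73.12)²) = √(119.743909 + 22.519656) = 11.9274 km
S4: √((-0.1127·111.32)² + (-0.1160·73.12)²) = √(157.396194 + 71.942967) = 15.1439 km
S5: √((-0.0134·111.32)² + (-0.1824·73.12)²) = √(2.225133 + 177.877916) = 13.4202 km
S6: √((-0.0744·111.32)² + (0.0869·73.12)²) = √(68.594969 + 40.374943) = 10.4389 km
S7: √((-0.0968·111.32)² + (-0.0021·73.12)²) = √(116.117348 + 0.023578) = 10.7769 km
S8: √((0.0780·111.32)² + (-0.0105·73.12)²) = √(75.393794 + 0.589455) = 8.7168 km
S9: √((0.1208·111.32)² + (-0.1597·73.12)²) = √(180.834073 + 136.358495) = 17.8099 km
S10: √((0.0617·111.32)² + (0.0331·73.12)²) = √(47.175523 + 5.857717) = 7.2824 km
S11: √((0.0895·111.32)² + (-0.1814·73.12)²) = √(99.264159 + 175.932847) = 16.5891 km
S12: √((-0.1322·111.32)² + (-0.1386·73.12)²) = √(216.575490 + 102.706712) = 17.8685 km
S13: √((0.1238·111.32)² + (-0.1488·73.12)²) = √(189.927427 + 118.379971) = 17.5587 km
Minimum: S10 at 7.2824 km.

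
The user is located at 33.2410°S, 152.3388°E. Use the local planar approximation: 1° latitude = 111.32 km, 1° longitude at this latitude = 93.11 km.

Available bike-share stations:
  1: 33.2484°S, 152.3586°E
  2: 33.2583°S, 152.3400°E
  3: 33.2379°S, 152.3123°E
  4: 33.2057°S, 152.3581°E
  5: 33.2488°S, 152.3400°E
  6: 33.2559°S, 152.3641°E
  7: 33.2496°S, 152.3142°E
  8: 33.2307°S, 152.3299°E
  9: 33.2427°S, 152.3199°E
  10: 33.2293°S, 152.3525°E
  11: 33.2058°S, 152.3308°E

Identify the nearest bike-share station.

5

Distances from 33.2410°S, 152.3388°E:
1: 2.0193 km
2: 1.9291 km
3: 2.4914 km
4: 4.3210 km
5: 0.8755 km
6: 2.8810 km
7: 2.4825 km
8: 1.4147 km
9: 1.7699 km
10: 1.8231 km
11: 3.9886 km
Minimum: 5 at 0.8755 km.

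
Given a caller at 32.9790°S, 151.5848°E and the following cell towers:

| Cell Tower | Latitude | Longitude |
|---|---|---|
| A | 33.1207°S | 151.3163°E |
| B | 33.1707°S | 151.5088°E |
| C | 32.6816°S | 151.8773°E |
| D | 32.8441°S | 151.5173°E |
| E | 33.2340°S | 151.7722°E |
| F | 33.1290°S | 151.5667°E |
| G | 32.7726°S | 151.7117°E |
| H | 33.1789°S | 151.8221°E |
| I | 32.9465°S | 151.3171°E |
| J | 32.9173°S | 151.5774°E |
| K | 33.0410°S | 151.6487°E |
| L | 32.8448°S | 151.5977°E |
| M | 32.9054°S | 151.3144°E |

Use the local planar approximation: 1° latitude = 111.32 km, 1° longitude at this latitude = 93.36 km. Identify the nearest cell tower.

J

Distances from 32.9790°S, 151.5848°E:
A: 29.6173 km
B: 22.4887 km
C: 42.9157 km
D: 16.2857 km
E: 33.3451 km
F: 16.7833 km
G: 25.8511 km
H: 31.4007 km
I: 25.2530 km
J: 6.9031 km
K: 9.1228 km
L: 14.9876 km
M: 26.5408 km
Minimum: J at 6.9031 km.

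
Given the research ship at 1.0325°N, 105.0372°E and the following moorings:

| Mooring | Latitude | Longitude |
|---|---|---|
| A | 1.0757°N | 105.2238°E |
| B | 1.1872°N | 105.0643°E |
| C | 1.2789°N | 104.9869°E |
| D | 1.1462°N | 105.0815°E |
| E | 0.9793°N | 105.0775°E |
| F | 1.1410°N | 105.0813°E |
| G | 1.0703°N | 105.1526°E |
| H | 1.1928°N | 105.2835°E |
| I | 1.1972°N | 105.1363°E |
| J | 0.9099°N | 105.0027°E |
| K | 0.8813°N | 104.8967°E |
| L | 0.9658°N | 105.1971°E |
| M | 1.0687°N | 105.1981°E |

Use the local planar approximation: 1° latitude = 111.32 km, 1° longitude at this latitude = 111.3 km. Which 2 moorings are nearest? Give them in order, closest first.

Distances from 1.0325°N, 105.0372°E:
A: √((0.0432·111.32)² + (0.1866·111.3)²) = √(23.126712 + 431.333915) = 21.3181 km
B: √((0.1547·111.32)² + (0.0271·111.3)²) = √(296.569867 + 9.097643) = 17.4833 km
C: √((0.2464·111.32)² + (-0.0503·111.3)²) = √(752.363646 + 31.341971) = 27.9947 km
D: √((0.1137·111.32)² + (0.0443·111.3)²) = √(160.201775 + 24.310718) = 13.5835 km
E: √((-0.0532·111.32)² + (0.0403·111.3)²) = √(35.072737 + 20.118723) = 7.4291 km
F: √((0.1085·111.32)² + (0.0441·111.3)²) = √(145.883398 + 24.091703) = 13.0374 km
G: √((0.0378·111.32)² + (0.1154·111.3)²) = √(17.706389 + 164.968850) = 13.5157 km
H: √((0.1603·111.32)² + (0.2463·111.3)²) = √(318.429606 + 751.482986) = 32.7095 km
I: √((0.1647·111.32)² + (0.0991·111.3)²) = √(336.150370 + 121.657150) = 21.3964 km
J: √((-0.1226·111.32)² + (-0.0345·111.3)²) = √(186.263318 + 14.744448) = 14.1777 km
K: √((-0.1512·111.32)² + (-0.1405·111.3)²) = √(283.302220 + 244.536098) = 22.9747 km
L: √((-0.0667·111.32)² + (0.1599·111.3)²) = √(55.131278 + 316.728582) = 19.2837 km
M: √((0.0362·111.32)² + (0.1609·111.3)²) = √(16.239159 + 320.702553) = 18.3560 km
Sorted: E (7.4291 km) < F (13.0374 km) < G (13.5157 km) < D (13.5835 km) < …

E, F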